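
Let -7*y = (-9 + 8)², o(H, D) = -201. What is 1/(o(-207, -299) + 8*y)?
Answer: -7/1415 ≈ -0.0049470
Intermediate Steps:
y = -⅐ (y = -(-9 + 8)²/7 = -⅐*(-1)² = -⅐*1 = -⅐ ≈ -0.14286)
1/(o(-207, -299) + 8*y) = 1/(-201 + 8*(-⅐)) = 1/(-201 - 8/7) = 1/(-1415/7) = -7/1415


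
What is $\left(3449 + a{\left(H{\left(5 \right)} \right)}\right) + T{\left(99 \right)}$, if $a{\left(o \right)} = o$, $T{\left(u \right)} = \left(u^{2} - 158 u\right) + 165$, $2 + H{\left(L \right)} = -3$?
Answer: $-2232$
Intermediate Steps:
$H{\left(L \right)} = -5$ ($H{\left(L \right)} = -2 - 3 = -5$)
$T{\left(u \right)} = 165 + u^{2} - 158 u$
$\left(3449 + a{\left(H{\left(5 \right)} \right)}\right) + T{\left(99 \right)} = \left(3449 - 5\right) + \left(165 + 99^{2} - 15642\right) = 3444 + \left(165 + 9801 - 15642\right) = 3444 - 5676 = -2232$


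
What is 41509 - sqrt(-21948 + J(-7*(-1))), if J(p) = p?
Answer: 41509 - I*sqrt(21941) ≈ 41509.0 - 148.13*I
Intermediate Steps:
41509 - sqrt(-21948 + J(-7*(-1))) = 41509 - sqrt(-21948 - 7*(-1)) = 41509 - sqrt(-21948 + 7) = 41509 - sqrt(-21941) = 41509 - I*sqrt(21941)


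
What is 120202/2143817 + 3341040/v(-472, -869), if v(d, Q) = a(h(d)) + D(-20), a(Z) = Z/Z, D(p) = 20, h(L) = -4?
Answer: 2387526957974/15006719 ≈ 1.5910e+5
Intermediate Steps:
a(Z) = 1
v(d, Q) = 21 (v(d, Q) = 1 + 20 = 21)
120202/2143817 + 3341040/v(-472, -869) = 120202/2143817 + 3341040/21 = 120202*(1/2143817) + 3341040*(1/21) = 120202/2143817 + 1113680/7 = 2387526957974/15006719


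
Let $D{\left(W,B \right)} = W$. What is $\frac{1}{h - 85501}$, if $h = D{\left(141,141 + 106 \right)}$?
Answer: $- \frac{1}{85360} \approx -1.1715 \cdot 10^{-5}$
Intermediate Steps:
$h = 141$
$\frac{1}{h - 85501} = \frac{1}{141 - 85501} = \frac{1}{-85360} = - \frac{1}{85360}$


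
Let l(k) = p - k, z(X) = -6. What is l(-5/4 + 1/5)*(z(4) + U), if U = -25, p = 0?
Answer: -651/20 ≈ -32.550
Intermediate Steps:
l(k) = -k (l(k) = 0 - k = -k)
l(-5/4 + 1/5)*(z(4) + U) = (-(-5/4 + 1/5))*(-6 - 25) = -(-5*1/4 + 1*(1/5))*(-31) = -(-5/4 + 1/5)*(-31) = -1*(-21/20)*(-31) = (21/20)*(-31) = -651/20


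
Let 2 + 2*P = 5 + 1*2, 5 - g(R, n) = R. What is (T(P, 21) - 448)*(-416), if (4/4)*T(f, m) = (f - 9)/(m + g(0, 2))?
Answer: 186472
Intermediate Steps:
g(R, n) = 5 - R
P = 5/2 (P = -1 + (5 + 1*2)/2 = -1 + (5 + 2)/2 = -1 + (1/2)*7 = -1 + 7/2 = 5/2 ≈ 2.5000)
T(f, m) = (-9 + f)/(5 + m) (T(f, m) = (f - 9)/(m + (5 - 1*0)) = (-9 + f)/(m + (5 + 0)) = (-9 + f)/(m + 5) = (-9 + f)/(5 + m))
(T(P, 21) - 448)*(-416) = ((-9 + 5/2)/(5 + 21) - 448)*(-416) = (-13/2/26 - 448)*(-416) = ((1/26)*(-13/2) - 448)*(-416) = (-1/4 - 448)*(-416) = -1793/4*(-416) = 186472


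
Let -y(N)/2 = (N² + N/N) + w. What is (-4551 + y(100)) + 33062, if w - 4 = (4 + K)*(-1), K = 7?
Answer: 8523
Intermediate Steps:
w = -7 (w = 4 + (4 + 7)*(-1) = 4 + 11*(-1) = 4 - 11 = -7)
y(N) = 12 - 2*N² (y(N) = -2*((N² + N/N) - 7) = -2*((N² + 1) - 7) = -2*((1 + N²) - 7) = -2*(-6 + N²) = 12 - 2*N²)
(-4551 + y(100)) + 33062 = (-4551 + (12 - 2*100²)) + 33062 = (-4551 + (12 - 2*10000)) + 33062 = (-4551 + (12 - 20000)) + 33062 = (-4551 - 19988) + 33062 = -24539 + 33062 = 8523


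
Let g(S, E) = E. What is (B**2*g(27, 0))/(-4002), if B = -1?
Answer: 0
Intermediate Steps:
(B**2*g(27, 0))/(-4002) = ((-1)**2*0)/(-4002) = (1*0)*(-1/4002) = 0*(-1/4002) = 0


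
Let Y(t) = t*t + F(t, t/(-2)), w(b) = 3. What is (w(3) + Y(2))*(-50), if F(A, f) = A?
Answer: -450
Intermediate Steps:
Y(t) = t + t² (Y(t) = t*t + t = t² + t = t + t²)
(w(3) + Y(2))*(-50) = (3 + 2*(1 + 2))*(-50) = (3 + 2*3)*(-50) = (3 + 6)*(-50) = 9*(-50) = -450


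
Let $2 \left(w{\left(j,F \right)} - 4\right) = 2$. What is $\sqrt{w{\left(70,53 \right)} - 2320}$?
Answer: $i \sqrt{2315} \approx 48.114 i$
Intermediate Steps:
$w{\left(j,F \right)} = 5$ ($w{\left(j,F \right)} = 4 + \frac{1}{2} \cdot 2 = 4 + 1 = 5$)
$\sqrt{w{\left(70,53 \right)} - 2320} = \sqrt{5 - 2320} = \sqrt{-2315} = i \sqrt{2315}$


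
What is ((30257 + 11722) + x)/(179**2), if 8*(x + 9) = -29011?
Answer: 306749/256328 ≈ 1.1967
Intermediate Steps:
x = -29083/8 (x = -9 + (1/8)*(-29011) = -9 - 29011/8 = -29083/8 ≈ -3635.4)
((30257 + 11722) + x)/(179**2) = ((30257 + 11722) - 29083/8)/(179**2) = (41979 - 29083/8)/32041 = (306749/8)*(1/32041) = 306749/256328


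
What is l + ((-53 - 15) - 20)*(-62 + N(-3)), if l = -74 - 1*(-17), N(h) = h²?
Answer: 4607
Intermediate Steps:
l = -57 (l = -74 + 17 = -57)
l + ((-53 - 15) - 20)*(-62 + N(-3)) = -57 + ((-53 - 15) - 20)*(-62 + (-3)²) = -57 + (-68 - 20)*(-62 + 9) = -57 - 88*(-53) = -57 + 4664 = 4607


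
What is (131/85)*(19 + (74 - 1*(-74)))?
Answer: 21877/85 ≈ 257.38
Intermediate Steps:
(131/85)*(19 + (74 - 1*(-74))) = (131*(1/85))*(19 + (74 + 74)) = 131*(19 + 148)/85 = (131/85)*167 = 21877/85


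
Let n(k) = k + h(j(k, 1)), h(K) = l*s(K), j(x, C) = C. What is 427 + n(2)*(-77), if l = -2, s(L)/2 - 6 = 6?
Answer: 3969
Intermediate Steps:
s(L) = 24 (s(L) = 12 + 2*6 = 12 + 12 = 24)
h(K) = -48 (h(K) = -2*24 = -48)
n(k) = -48 + k (n(k) = k - 48 = -48 + k)
427 + n(2)*(-77) = 427 + (-48 + 2)*(-77) = 427 - 46*(-77) = 427 + 3542 = 3969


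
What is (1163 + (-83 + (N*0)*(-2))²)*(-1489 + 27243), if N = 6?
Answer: 207371208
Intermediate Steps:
(1163 + (-83 + (N*0)*(-2))²)*(-1489 + 27243) = (1163 + (-83 + (6*0)*(-2))²)*(-1489 + 27243) = (1163 + (-83 + 0*(-2))²)*25754 = (1163 + (-83 + 0)²)*25754 = (1163 + (-83)²)*25754 = (1163 + 6889)*25754 = 8052*25754 = 207371208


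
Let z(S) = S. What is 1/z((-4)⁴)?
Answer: 1/256 ≈ 0.0039063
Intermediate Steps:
1/z((-4)⁴) = 1/((-4)⁴) = 1/256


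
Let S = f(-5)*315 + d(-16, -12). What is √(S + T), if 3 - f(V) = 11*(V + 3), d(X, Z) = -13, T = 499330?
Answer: 2*√126798 ≈ 712.17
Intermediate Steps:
f(V) = -30 - 11*V (f(V) = 3 - 11*(V + 3) = 3 - 11*(3 + V) = 3 - (33 + 11*V) = 3 + (-33 - 11*V) = -30 - 11*V)
S = 7862 (S = (-30 - 11*(-5))*315 - 13 = (-30 + 55)*315 - 13 = 25*315 - 13 = 7875 - 13 = 7862)
√(S + T) = √(7862 + 499330) = √507192 = 2*√126798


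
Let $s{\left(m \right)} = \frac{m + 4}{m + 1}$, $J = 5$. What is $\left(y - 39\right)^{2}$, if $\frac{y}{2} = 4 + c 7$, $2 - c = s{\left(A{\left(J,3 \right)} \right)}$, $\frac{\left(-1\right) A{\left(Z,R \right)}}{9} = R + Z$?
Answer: $\frac{1357225}{5041} \approx 269.24$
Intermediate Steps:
$A{\left(Z,R \right)} = - 9 R - 9 Z$ ($A{\left(Z,R \right)} = - 9 \left(R + Z\right) = - 9 R - 9 Z$)
$s{\left(m \right)} = \frac{4 + m}{1 + m}$
$c = \frac{74}{71}$ ($c = 2 - \frac{4 - 72}{1 - 72} = 2 - \frac{1}{-71} \left(-68\right) = 2 - \left(- \frac{1}{71}\right) \left(-68\right) = 2 - \frac{68}{71} = \frac{74}{71} \approx 1.0423$)
$y = \frac{1604}{71}$ ($y = 2 \left(4 + \frac{74}{71} \cdot 7\right) = 2 \left(4 + \frac{518}{71}\right) = 2 \cdot \frac{802}{71} = \frac{1604}{71} \approx 22.592$)
$\left(y - 39\right)^{2} = \left(\frac{1604}{71} - 39\right)^{2} = \left(- \frac{1165}{71}\right)^{2} = \frac{1357225}{5041}$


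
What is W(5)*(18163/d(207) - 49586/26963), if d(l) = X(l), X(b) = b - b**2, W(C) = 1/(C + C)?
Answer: -2604175181/11497562460 ≈ -0.22650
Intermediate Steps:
W(C) = 1/(2*C)
d(l) = l*(1 - l)
W(5)*(18163/d(207) - 49586/26963) = ((1/2)/5)*(18163/((207*(1 - 1*207))) - 49586/26963) = ((1/2)*(1/5))*(18163/((207*(1 - 207))) - 49586*1/26963) = (18163/((207*(-206))) - 49586/26963)/10 = (18163/(-42642) - 49586/26963)/10 = (18163*(-1/42642) - 49586/26963)/10 = (-18163/42642 - 49586/26963)/10 = (1/10)*(-2604175181/1149756246) = -2604175181/11497562460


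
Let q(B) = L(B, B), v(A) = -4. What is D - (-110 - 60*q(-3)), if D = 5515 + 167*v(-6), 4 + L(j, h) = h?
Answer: 4537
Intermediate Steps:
L(j, h) = -4 + h
q(B) = -4 + B
D = 4847 (D = 5515 + 167*(-4) = 5515 - 668 = 4847)
D - (-110 - 60*q(-3)) = 4847 - (-110 - 60*(-4 - 3)) = 4847 - (-110 - 60*(-7)) = 4847 - (-110 + 420) = 4847 - 1*310 = 4847 - 310 = 4537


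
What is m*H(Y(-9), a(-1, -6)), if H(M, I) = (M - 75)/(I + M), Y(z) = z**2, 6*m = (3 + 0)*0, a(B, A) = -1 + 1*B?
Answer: 0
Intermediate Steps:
a(B, A) = -1 + B
m = 0 (m = ((3 + 0)*0)/6 = (3*0)/6 = (1/6)*0 = 0)
H(M, I) = (-75 + M)/(I + M)
m*H(Y(-9), a(-1, -6)) = 0*((-75 + (-9)**2)/((-1 - 1) + (-9)**2)) = 0*((-75 + 81)/(-2 + 81)) = 0*(6/79) = 0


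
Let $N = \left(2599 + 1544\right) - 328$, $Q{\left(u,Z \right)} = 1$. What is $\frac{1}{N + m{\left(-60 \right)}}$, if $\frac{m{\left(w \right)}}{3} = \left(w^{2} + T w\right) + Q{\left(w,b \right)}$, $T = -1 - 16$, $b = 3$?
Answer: $\frac{1}{17678} \approx 5.6567 \cdot 10^{-5}$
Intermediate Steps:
$T = -17$ ($T = -1 - 16 = -17$)
$N = 3815$ ($N = 4143 - 328 = 3815$)
$m{\left(w \right)} = 3 - 51 w + 3 w^{2}$ ($m{\left(w \right)} = 3 \left(\left(w^{2} - 17 w\right) + 1\right) = 3 \left(1 + w^{2} - 17 w\right) = 3 - 51 w + 3 w^{2}$)
$\frac{1}{N + m{\left(-60 \right)}} = \frac{1}{3815 + \left(3 - -3060 + 3 \left(-60\right)^{2}\right)} = \frac{1}{3815 + \left(3 + 3060 + 3 \cdot 3600\right)} = \frac{1}{3815 + \left(3 + 3060 + 10800\right)} = \frac{1}{3815 + 13863} = \frac{1}{17678}$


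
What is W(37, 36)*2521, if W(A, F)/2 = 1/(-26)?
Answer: -2521/13 ≈ -193.92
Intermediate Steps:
W(A, F) = -1/13 (W(A, F) = 2/(-26) = 2*(-1/26) = -1/13)
W(37, 36)*2521 = -1/13*2521 = -2521/13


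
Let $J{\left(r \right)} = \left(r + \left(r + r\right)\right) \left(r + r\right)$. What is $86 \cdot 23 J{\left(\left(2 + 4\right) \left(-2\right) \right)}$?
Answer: $1708992$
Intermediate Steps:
$J{\left(r \right)} = 6 r^{2}$ ($J{\left(r \right)} = \left(r + 2 r\right) 2 r = 3 r 2 r = 6 r^{2}$)
$86 \cdot 23 J{\left(\left(2 + 4\right) \left(-2\right) \right)} = 86 \cdot 23 \cdot 6 \left(\left(2 + 4\right) \left(-2\right)\right)^{2} = 1978 \cdot 6 \left(6 \left(-2\right)\right)^{2} = 1978 \cdot 6 \left(-12\right)^{2} = 1978 \cdot 6 \cdot 144 = 1978 \cdot 864 = 1708992$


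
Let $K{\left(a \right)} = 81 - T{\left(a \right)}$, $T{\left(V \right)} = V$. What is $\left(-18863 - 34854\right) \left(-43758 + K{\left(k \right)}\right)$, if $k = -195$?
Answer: $2335722594$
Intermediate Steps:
$K{\left(a \right)} = 81 - a$
$\left(-18863 - 34854\right) \left(-43758 + K{\left(k \right)}\right) = \left(-18863 - 34854\right) \left(-43758 + \left(81 - -195\right)\right) = - 53717 \left(-43758 + \left(81 + 195\right)\right) = - 53717 \left(-43758 + 276\right) = \left(-53717\right) \left(-43482\right) = 2335722594$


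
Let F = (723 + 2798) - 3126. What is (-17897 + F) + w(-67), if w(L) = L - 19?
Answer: -17588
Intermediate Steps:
F = 395 (F = 3521 - 3126 = 395)
w(L) = -19 + L
(-17897 + F) + w(-67) = (-17897 + 395) + (-19 - 67) = -17502 - 86 = -17588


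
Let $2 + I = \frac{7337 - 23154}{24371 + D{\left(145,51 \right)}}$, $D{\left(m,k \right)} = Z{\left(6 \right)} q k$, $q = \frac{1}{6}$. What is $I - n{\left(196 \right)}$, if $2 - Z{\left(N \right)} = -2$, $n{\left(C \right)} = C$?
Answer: $- \frac{4848007}{24405} \approx -198.65$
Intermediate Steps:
$q = \frac{1}{6} \approx 0.16667$
$Z{\left(N \right)} = 4$ ($Z{\left(N \right)} = 2 - -2 = 2 + 2 = 4$)
$D{\left(m,k \right)} = \frac{2 k}{3}$ ($D{\left(m,k \right)} = 4 \cdot \frac{1}{6} k = \frac{2 k}{3}$)
$I = - \frac{64627}{24405}$ ($I = -2 + \frac{7337 - 23154}{24371 + \frac{2}{3} \cdot 51} = -2 - \frac{15817}{24371 + 34} = -2 - \frac{15817}{24405} = - \frac{64627}{24405} \approx -2.6481$)
$I - n{\left(196 \right)} = - \frac{64627}{24405} - 196 = - \frac{4848007}{24405}$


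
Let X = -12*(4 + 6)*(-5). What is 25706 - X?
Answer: 25106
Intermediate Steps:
X = 600 (X = -120*(-5) = -12*(-50) = 600)
25706 - X = 25706 - 1*600 = 25706 - 600 = 25106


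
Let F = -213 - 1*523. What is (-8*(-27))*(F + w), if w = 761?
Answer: 5400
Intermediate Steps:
F = -736 (F = -213 - 523 = -736)
(-8*(-27))*(F + w) = (-8*(-27))*(-736 + 761) = 216*25 = 5400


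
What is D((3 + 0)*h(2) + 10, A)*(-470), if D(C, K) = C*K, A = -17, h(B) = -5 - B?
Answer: -87890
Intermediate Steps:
D((3 + 0)*h(2) + 10, A)*(-470) = (((3 + 0)*(-5 - 1*2) + 10)*(-17))*(-470) = ((3*(-5 - 2) + 10)*(-17))*(-470) = ((3*(-7) + 10)*(-17))*(-470) = ((-21 + 10)*(-17))*(-470) = -11*(-17)*(-470) = 187*(-470) = -87890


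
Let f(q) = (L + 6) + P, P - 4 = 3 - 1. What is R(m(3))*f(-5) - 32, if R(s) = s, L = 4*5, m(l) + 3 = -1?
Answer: -160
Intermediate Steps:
m(l) = -4 (m(l) = -3 - 1 = -4)
L = 20
P = 6 (P = 4 + (3 - 1) = 4 + 2 = 6)
f(q) = 32 (f(q) = (20 + 6) + 6 = 26 + 6 = 32)
R(m(3))*f(-5) - 32 = -4*32 - 32 = -128 - 32 = -160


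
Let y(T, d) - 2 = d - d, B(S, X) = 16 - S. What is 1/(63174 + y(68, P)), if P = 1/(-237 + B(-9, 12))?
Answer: 1/63176 ≈ 1.5829e-5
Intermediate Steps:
P = -1/212 (P = 1/(-237 + (16 - 1*(-9))) = 1/(-237 + (16 + 9)) = 1/(-237 + 25) = 1/(-212) = -1/212 ≈ -0.0047170)
y(T, d) = 2 (y(T, d) = 2 + (d - d) = 2 + 0 = 2)
1/(63174 + y(68, P)) = 1/(63174 + 2) = 1/63176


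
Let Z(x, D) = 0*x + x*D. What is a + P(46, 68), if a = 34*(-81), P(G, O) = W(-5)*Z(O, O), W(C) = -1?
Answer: -7378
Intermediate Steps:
Z(x, D) = D*x (Z(x, D) = 0 + D*x = D*x)
P(G, O) = -O**2 (P(G, O) = -O*O = -O**2)
a = -2754
a + P(46, 68) = -2754 - 1*68**2 = -2754 - 1*4624 = -2754 - 4624 = -7378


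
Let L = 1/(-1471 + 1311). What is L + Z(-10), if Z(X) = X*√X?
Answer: -1/160 - 10*I*√10 ≈ -0.00625 - 31.623*I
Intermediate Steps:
Z(X) = X^(3/2)
L = -1/160 (L = 1/(-160) = -1/160 ≈ -0.0062500)
L + Z(-10) = -1/160 + (-10)^(3/2) = -1/160 - 10*I*√10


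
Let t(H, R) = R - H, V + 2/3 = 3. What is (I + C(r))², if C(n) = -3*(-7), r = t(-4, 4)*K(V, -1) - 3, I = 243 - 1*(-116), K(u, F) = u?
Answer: 144400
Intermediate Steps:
V = 7/3 (V = -⅔ + 3 = 7/3 ≈ 2.3333)
I = 359 (I = 243 + 116 = 359)
r = 47/3 (r = (4 - 1*(-4))*(7/3) - 3 = (4 + 4)*(7/3) - 3 = 8*(7/3) - 3 = 56/3 - 3 = 47/3 ≈ 15.667)
C(n) = 21
(I + C(r))² = (359 + 21)² = 380² = 144400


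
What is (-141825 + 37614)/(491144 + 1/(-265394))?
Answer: -3072997126/14482963415 ≈ -0.21218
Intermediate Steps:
(-141825 + 37614)/(491144 + 1/(-265394)) = -104211/(491144 - 1/265394) = -104211/130346670735/265394 = -104211*265394/130346670735 = -3072997126/14482963415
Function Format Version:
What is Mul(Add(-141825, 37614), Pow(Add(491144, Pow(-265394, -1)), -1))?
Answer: Rational(-3072997126, 14482963415) ≈ -0.21218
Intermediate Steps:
Mul(Add(-141825, 37614), Pow(Add(491144, Pow(-265394, -1)), -1)) = Mul(-104211, Pow(Add(491144, Rational(-1, 265394)), -1)) = Mul(-104211, Pow(Rational(130346670735, 265394), -1)) = Mul(-104211, Rational(265394, 130346670735)) = Rational(-3072997126, 14482963415)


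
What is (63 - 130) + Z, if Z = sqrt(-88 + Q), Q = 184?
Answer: -67 + 4*sqrt(6) ≈ -57.202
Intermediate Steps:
Z = 4*sqrt(6) (Z = sqrt(-88 + 184) = sqrt(96) = 4*sqrt(6) ≈ 9.7980)
(63 - 130) + Z = (63 - 130) + 4*sqrt(6) = -67 + 4*sqrt(6)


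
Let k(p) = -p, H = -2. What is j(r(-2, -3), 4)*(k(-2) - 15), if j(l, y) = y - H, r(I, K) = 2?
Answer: -78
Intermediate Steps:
j(l, y) = 2 + y (j(l, y) = y - 1*(-2) = y + 2 = 2 + y)
j(r(-2, -3), 4)*(k(-2) - 15) = (2 + 4)*(-1*(-2) - 15) = 6*(2 - 15) = 6*(-13) = -78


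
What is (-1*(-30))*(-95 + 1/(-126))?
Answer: -59855/21 ≈ -2850.2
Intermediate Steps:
(-1*(-30))*(-95 + 1/(-126)) = 30*(-95 - 1/126) = 30*(-11971/126) = -59855/21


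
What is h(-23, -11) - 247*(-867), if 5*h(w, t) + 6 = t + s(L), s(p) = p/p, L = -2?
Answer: 1070729/5 ≈ 2.1415e+5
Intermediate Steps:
s(p) = 1
h(w, t) = -1 + t/5 (h(w, t) = -6/5 + (t + 1)/5 = -6/5 + (1 + t)/5 = -6/5 + (1/5 + t/5) = -1 + t/5)
h(-23, -11) - 247*(-867) = (-1 + (1/5)*(-11)) - 247*(-867) = (-1 - 11/5) + 214149 = -16/5 + 214149 = 1070729/5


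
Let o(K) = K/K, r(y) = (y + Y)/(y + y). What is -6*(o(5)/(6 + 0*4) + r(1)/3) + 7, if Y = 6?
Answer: -1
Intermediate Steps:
r(y) = (6 + y)/(2*y) (r(y) = (y + 6)/(y + y) = (6 + y)/((2*y)) = (6 + y)*(1/(2*y)) = (6 + y)/(2*y))
o(K) = 1
-6*(o(5)/(6 + 0*4) + r(1)/3) + 7 = -6*(1/(6 + 0*4) + ((½)*(6 + 1)/1)/3) + 7 = -6*(1/(6 + 0) + ((½)*1*7)*(⅓)) + 7 = -6*(1/6 + (7/2)*(⅓)) + 7 = -6*(1*(⅙) + 7/6) + 7 = -6*(⅙ + 7/6) + 7 = -6*4/3 + 7 = -8 + 7 = -1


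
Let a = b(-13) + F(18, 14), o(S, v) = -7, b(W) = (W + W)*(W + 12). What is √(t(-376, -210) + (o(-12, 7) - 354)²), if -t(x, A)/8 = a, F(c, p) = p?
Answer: √130001 ≈ 360.56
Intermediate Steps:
b(W) = 2*W*(12 + W) (b(W) = (2*W)*(12 + W) = 2*W*(12 + W))
a = 40 (a = 2*(-13)*(12 - 13) + 14 = 2*(-13)*(-1) + 14 = 26 + 14 = 40)
t(x, A) = -320 (t(x, A) = -8*40 = -320)
√(t(-376, -210) + (o(-12, 7) - 354)²) = √(-320 + (-7 - 354)²) = √(-320 + (-361)²) = √(-320 + 130321) = √130001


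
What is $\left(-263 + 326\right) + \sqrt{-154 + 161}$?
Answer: $63 + \sqrt{7} \approx 65.646$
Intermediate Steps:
$\left(-263 + 326\right) + \sqrt{-154 + 161} = 63 + \sqrt{7}$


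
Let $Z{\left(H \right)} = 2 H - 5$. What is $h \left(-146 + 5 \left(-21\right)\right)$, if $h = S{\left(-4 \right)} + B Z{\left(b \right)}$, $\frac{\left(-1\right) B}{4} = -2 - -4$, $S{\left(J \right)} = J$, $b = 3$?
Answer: $3012$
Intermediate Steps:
$Z{\left(H \right)} = -5 + 2 H$
$B = -8$ ($B = - 4 \left(-2 - -4\right) = - 4 \left(-2 + 4\right) = \left(-4\right) 2 = -8$)
$h = -12$ ($h = -4 - 8 \left(-5 + 2 \cdot 3\right) = -4 - 8 \left(-5 + 6\right) = -4 - 8 = -12$)
$h \left(-146 + 5 \left(-21\right)\right) = - 12 \left(-146 + 5 \left(-21\right)\right) = - 12 \left(-146 - 105\right) = \left(-12\right) \left(-251\right) = 3012$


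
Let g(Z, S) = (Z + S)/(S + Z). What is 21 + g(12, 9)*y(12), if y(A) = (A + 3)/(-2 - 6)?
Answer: 153/8 ≈ 19.125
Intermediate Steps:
y(A) = -3/8 - A/8 (y(A) = (3 + A)/(-8) = (3 + A)*(-⅛) = -3/8 - A/8)
g(Z, S) = 1 (g(Z, S) = (S + Z)/(S + Z) = 1)
21 + g(12, 9)*y(12) = 21 + 1*(-3/8 - ⅛*12) = 21 + 1*(-3/8 - 3/2) = 21 + 1*(-15/8) = 21 - 15/8 = 153/8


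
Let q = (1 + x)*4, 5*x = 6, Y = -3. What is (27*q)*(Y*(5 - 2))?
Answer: -10692/5 ≈ -2138.4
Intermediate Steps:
x = 6/5 (x = (1/5)*6 = 6/5 ≈ 1.2000)
q = 44/5 (q = (1 + 6/5)*4 = (11/5)*4 = 44/5 ≈ 8.8000)
(27*q)*(Y*(5 - 2)) = (27*(44/5))*(-3*(5 - 2)) = 1188*(-3*3)/5 = (1188/5)*(-9) = -10692/5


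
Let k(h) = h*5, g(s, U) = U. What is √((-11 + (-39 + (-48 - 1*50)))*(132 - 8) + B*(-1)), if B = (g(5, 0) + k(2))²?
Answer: 2*I*√4613 ≈ 135.84*I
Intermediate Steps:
k(h) = 5*h
B = 100 (B = (0 + 5*2)² = (0 + 10)² = 10² = 100)
√((-11 + (-39 + (-48 - 1*50)))*(132 - 8) + B*(-1)) = √((-11 + (-39 + (-48 - 1*50)))*(132 - 8) + 100*(-1)) = √((-11 + (-39 + (-48 - 50)))*124 - 100) = √((-11 + (-39 - 98))*124 - 100) = √((-11 - 137)*124 - 100) = √(-148*124 - 100) = √(-18352 - 100) = √(-18452) = 2*I*√4613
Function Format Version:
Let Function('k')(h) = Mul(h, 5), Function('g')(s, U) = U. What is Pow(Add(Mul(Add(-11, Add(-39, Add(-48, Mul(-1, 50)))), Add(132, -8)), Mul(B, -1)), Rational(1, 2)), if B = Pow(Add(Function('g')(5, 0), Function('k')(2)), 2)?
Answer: Mul(2, I, Pow(4613, Rational(1, 2))) ≈ Mul(135.84, I)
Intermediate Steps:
Function('k')(h) = Mul(5, h)
B = 100 (B = Pow(Add(0, Mul(5, 2)), 2) = Pow(Add(0, 10), 2) = Pow(10, 2) = 100)
Pow(Add(Mul(Add(-11, Add(-39, Add(-48, Mul(-1, 50)))), Add(132, -8)), Mul(B, -1)), Rational(1, 2)) = Pow(Add(Mul(Add(-11, Add(-39, Add(-48, Mul(-1, 50)))), Add(132, -8)), Mul(100, -1)), Rational(1, 2)) = Pow(Add(Mul(Add(-11, Add(-39, Add(-48, -50))), 124), -100), Rational(1, 2)) = Pow(Add(Mul(Add(-11, Add(-39, -98)), 124), -100), Rational(1, 2)) = Pow(Add(Mul(Add(-11, -137), 124), -100), Rational(1, 2)) = Pow(Add(Mul(-148, 124), -100), Rational(1, 2)) = Pow(Add(-18352, -100), Rational(1, 2)) = Pow(-18452, Rational(1, 2)) = Mul(2, I, Pow(4613, Rational(1, 2)))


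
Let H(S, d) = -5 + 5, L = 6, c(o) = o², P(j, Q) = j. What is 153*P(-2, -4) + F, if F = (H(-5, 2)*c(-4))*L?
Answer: -306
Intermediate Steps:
H(S, d) = 0
F = 0 (F = (0*(-4)²)*6 = (0*16)*6 = 0*6 = 0)
153*P(-2, -4) + F = 153*(-2) + 0 = -306 + 0 = -306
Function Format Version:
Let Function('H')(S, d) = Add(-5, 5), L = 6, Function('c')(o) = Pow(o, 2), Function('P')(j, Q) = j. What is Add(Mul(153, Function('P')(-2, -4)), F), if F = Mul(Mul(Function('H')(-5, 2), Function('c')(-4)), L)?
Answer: -306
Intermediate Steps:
Function('H')(S, d) = 0
F = 0 (F = Mul(Mul(0, Pow(-4, 2)), 6) = Mul(Mul(0, 16), 6) = Mul(0, 6) = 0)
Add(Mul(153, Function('P')(-2, -4)), F) = Add(Mul(153, -2), 0) = Add(-306, 0) = -306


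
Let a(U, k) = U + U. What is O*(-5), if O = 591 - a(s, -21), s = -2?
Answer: -2975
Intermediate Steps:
a(U, k) = 2*U
O = 595 (O = 591 - 2*(-2) = 591 - 1*(-4) = 591 + 4 = 595)
O*(-5) = 595*(-5) = -2975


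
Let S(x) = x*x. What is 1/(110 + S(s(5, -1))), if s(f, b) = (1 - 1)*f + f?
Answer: 1/135 ≈ 0.0074074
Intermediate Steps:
s(f, b) = f (s(f, b) = 0*f + f = 0 + f = f)
S(x) = x²
1/(110 + S(s(5, -1))) = 1/(110 + 5²) = 1/(110 + 25) = 1/135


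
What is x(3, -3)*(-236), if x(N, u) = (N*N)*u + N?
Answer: 5664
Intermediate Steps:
x(N, u) = N + u*N² (x(N, u) = N²*u + N = u*N² + N = N + u*N²)
x(3, -3)*(-236) = (3*(1 + 3*(-3)))*(-236) = (3*(1 - 9))*(-236) = (3*(-8))*(-236) = -24*(-236) = 5664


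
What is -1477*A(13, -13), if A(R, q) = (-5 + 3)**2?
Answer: -5908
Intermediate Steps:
A(R, q) = 4 (A(R, q) = (-2)**2 = 4)
-1477*A(13, -13) = -1477*4 = -5908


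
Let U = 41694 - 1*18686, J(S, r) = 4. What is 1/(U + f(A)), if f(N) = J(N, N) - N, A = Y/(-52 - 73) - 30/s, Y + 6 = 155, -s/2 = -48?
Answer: 2000/46027009 ≈ 4.3453e-5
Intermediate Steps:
s = 96 (s = -2*(-48) = 96)
Y = 149 (Y = -6 + 155 = 149)
A = -3009/2000 (A = 149/(-52 - 73) - 30/96 = 149/(-125) - 30*1/96 = 149*(-1/125) - 5/16 = -149/125 - 5/16 = -3009/2000 ≈ -1.5045)
f(N) = 4 - N
U = 23008 (U = 41694 - 18686 = 23008)
1/(U + f(A)) = 1/(23008 + (4 - 1*(-3009/2000))) = 1/(23008 + (4 + 3009/2000)) = 1/(23008 + 11009/2000) = 1/(46027009/2000) = 2000/46027009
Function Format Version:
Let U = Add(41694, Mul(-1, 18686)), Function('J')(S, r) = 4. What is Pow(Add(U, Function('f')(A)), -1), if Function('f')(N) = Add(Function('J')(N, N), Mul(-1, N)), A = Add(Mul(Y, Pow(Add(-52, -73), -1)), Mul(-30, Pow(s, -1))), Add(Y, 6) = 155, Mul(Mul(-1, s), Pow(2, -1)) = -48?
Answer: Rational(2000, 46027009) ≈ 4.3453e-5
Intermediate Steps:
s = 96 (s = Mul(-2, -48) = 96)
Y = 149 (Y = Add(-6, 155) = 149)
A = Rational(-3009, 2000) (A = Add(Mul(149, Pow(Add(-52, -73), -1)), Mul(-30, Pow(96, -1))) = Add(Mul(149, Pow(-125, -1)), Mul(-30, Rational(1, 96))) = Add(Mul(149, Rational(-1, 125)), Rational(-5, 16)) = Add(Rational(-149, 125), Rational(-5, 16)) = Rational(-3009, 2000) ≈ -1.5045)
Function('f')(N) = Add(4, Mul(-1, N))
U = 23008 (U = Add(41694, -18686) = 23008)
Pow(Add(U, Function('f')(A)), -1) = Pow(Add(23008, Add(4, Mul(-1, Rational(-3009, 2000)))), -1) = Pow(Add(23008, Add(4, Rational(3009, 2000))), -1) = Pow(Add(23008, Rational(11009, 2000)), -1) = Pow(Rational(46027009, 2000), -1) = Rational(2000, 46027009)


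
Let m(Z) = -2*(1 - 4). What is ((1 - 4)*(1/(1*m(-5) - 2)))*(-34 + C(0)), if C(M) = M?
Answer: 51/2 ≈ 25.500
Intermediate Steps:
m(Z) = 6 (m(Z) = -2*(-3) = 6)
((1 - 4)*(1/(1*m(-5) - 2)))*(-34 + C(0)) = ((1 - 4)*(1/(1*6 - 2)))*(-34 + 0) = -3/(6 - 2)*(-34) = -3/4*(-34) = 51/2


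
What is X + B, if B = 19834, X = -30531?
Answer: -10697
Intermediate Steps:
X + B = -30531 + 19834 = -10697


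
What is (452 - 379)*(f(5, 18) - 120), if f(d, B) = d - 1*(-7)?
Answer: -7884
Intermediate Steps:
f(d, B) = 7 + d (f(d, B) = d + 7 = 7 + d)
(452 - 379)*(f(5, 18) - 120) = (452 - 379)*((7 + 5) - 120) = 73*(12 - 120) = 73*(-108) = -7884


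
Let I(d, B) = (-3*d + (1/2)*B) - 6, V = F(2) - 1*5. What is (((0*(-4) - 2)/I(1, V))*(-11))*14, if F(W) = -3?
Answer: -308/13 ≈ -23.692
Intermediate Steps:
V = -8 (V = -3 - 1*5 = -3 - 5 = -8)
I(d, B) = -6 + B/2 - 3*d (I(d, B) = (-3*d + (1*(½))*B) - 6 = (-3*d + B/2) - 6 = (B/2 - 3*d) - 6 = -6 + B/2 - 3*d)
(((0*(-4) - 2)/I(1, V))*(-11))*14 = (((0*(-4) - 2)/(-6 + (½)*(-8) - 3*1))*(-11))*14 = (((0 - 2)/(-6 - 4 - 3))*(-11))*14 = (-2/(-13)*(-11))*14 = (-2*(-1/13)*(-11))*14 = ((2/13)*(-11))*14 = -22/13*14 = -308/13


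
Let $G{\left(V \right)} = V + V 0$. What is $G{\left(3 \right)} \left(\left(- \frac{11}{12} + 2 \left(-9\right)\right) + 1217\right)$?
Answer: $\frac{14377}{4} \approx 3594.3$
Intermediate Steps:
$G{\left(V \right)} = V$ ($G{\left(V \right)} = V + 0 = V$)
$G{\left(3 \right)} \left(\left(- \frac{11}{12} + 2 \left(-9\right)\right) + 1217\right) = 3 \left(\left(- \frac{11}{12} + 2 \left(-9\right)\right) + 1217\right) = 3 \left(\left(\left(-11\right) \frac{1}{12} - 18\right) + 1217\right) = 3 \left(\left(- \frac{11}{12} - 18\right) + 1217\right) = 3 \left(- \frac{227}{12} + 1217\right) = 3 \cdot \frac{14377}{12} = \frac{14377}{4}$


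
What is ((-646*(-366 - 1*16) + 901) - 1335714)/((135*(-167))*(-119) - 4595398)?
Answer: 1088041/1912543 ≈ 0.56890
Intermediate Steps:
((-646*(-366 - 1*16) + 901) - 1335714)/((135*(-167))*(-119) - 4595398) = ((-646*(-366 - 16) + 901) - 1335714)/(-22545*(-119) - 4595398) = ((-646*(-382) + 901) - 1335714)/(2682855 - 4595398) = ((246772 + 901) - 1335714)/(-1912543) = (247673 - 1335714)*(-1/1912543) = -1088041*(-1/1912543) = 1088041/1912543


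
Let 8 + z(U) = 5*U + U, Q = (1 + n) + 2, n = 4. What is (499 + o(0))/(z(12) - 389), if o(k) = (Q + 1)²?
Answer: -563/325 ≈ -1.7323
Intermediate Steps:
Q = 7 (Q = (1 + 4) + 2 = 5 + 2 = 7)
o(k) = 64 (o(k) = (7 + 1)² = 8² = 64)
z(U) = -8 + 6*U (z(U) = -8 + (5*U + U) = -8 + 6*U)
(499 + o(0))/(z(12) - 389) = (499 + 64)/((-8 + 6*12) - 389) = 563/((-8 + 72) - 389) = 563/(64 - 389) = 563/(-325) = 563*(-1/325) = -563/325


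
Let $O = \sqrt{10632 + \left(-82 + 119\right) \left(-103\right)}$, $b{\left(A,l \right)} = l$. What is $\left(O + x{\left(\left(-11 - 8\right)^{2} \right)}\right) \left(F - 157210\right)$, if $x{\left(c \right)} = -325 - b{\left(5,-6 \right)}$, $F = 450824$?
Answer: $-93662866 + 293614 \sqrt{6821} \approx -6.9414 \cdot 10^{7}$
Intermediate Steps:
$x{\left(c \right)} = -319$ ($x{\left(c \right)} = -325 - -6 = -325 + 6 = -319$)
$O = \sqrt{6821}$ ($O = \sqrt{10632 + 37 \left(-103\right)} = \sqrt{10632 - 3811} = \sqrt{6821} \approx 82.589$)
$\left(O + x{\left(\left(-11 - 8\right)^{2} \right)}\right) \left(F - 157210\right) = \left(\sqrt{6821} - 319\right) \left(450824 - 157210\right) = \left(-319 + \sqrt{6821}\right) 293614 = -93662866 + 293614 \sqrt{6821}$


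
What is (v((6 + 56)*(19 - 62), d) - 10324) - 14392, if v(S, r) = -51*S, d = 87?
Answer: 111250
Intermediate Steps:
(v((6 + 56)*(19 - 62), d) - 10324) - 14392 = (-51*(6 + 56)*(19 - 62) - 10324) - 14392 = (-3162*(-43) - 10324) - 14392 = (-51*(-2666) - 10324) - 14392 = (135966 - 10324) - 14392 = 125642 - 14392 = 111250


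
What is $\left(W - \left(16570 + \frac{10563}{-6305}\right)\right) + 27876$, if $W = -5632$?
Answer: $\frac{35785133}{6305} \approx 5675.7$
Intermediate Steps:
$\left(W - \left(16570 + \frac{10563}{-6305}\right)\right) + 27876 = \left(-5632 - \left(16570 + \frac{10563}{-6305}\right)\right) + 27876 = \left(-5632 - \frac{104463287}{6305}\right) + 27876 = - \frac{139973047}{6305} + 27876 = \frac{35785133}{6305}$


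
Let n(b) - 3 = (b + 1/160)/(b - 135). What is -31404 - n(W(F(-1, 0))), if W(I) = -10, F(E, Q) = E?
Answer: -728643999/23200 ≈ -31407.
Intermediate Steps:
n(b) = 3 + (1/160 + b)/(-135 + b) (n(b) = 3 + (b + 1/160)/(b - 135) = 3 + (b + 1/160)/(-135 + b) = 3 + (1/160 + b)/(-135 + b))
-31404 - n(W(F(-1, 0))) = -31404 - (-64799 + 640*(-10))/(160*(-135 - 10)) = -31404 - (-64799 - 6400)/(160*(-145)) = -31404 - (-1)*(-71199)/(160*145) = -31404 - 1*71199/23200 = -31404 - 71199/23200 = -728643999/23200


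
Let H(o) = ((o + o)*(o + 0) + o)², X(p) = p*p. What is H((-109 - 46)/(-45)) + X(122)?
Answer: 102498325/6561 ≈ 15622.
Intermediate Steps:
X(p) = p²
H(o) = (o + 2*o²)² (H(o) = ((2*o)*o + o)² = (2*o² + o)² = (o + 2*o²)²)
H((-109 - 46)/(-45)) + X(122) = ((-109 - 46)/(-45))²*(1 + 2*((-109 - 46)/(-45)))² + 122² = (-155*(-1/45))²*(1 + 2*(-155*(-1/45)))² + 14884 = (31/9)²*(1 + 2*(31/9))² + 14884 = 961*(1 + 62/9)²/81 + 14884 = 961*(71/9)²/81 + 14884 = (961/81)*(5041/81) + 14884 = 4844401/6561 + 14884 = 102498325/6561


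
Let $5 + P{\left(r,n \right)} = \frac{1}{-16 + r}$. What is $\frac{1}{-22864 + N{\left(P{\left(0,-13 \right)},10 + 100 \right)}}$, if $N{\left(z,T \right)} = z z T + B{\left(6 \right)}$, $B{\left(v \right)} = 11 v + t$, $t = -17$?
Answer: $- \frac{128}{2559465} \approx -5.001 \cdot 10^{-5}$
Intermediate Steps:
$B{\left(v \right)} = -17 + 11 v$ ($B{\left(v \right)} = 11 v - 17 = -17 + 11 v$)
$P{\left(r,n \right)} = -5 + \frac{1}{-16 + r}$
$N{\left(z,T \right)} = 49 + T z^{2}$ ($N{\left(z,T \right)} = z z T + \left(-17 + 11 \cdot 6\right) = z^{2} T + \left(-17 + 66\right) = T z^{2} + 49 = 49 + T z^{2}$)
$\frac{1}{-22864 + N{\left(P{\left(0,-13 \right)},10 + 100 \right)}} = \frac{1}{-22864 + \left(49 + \left(10 + 100\right) \left(\frac{81 - 0}{-16 + 0}\right)^{2}\right)} = \frac{1}{-22864 + \left(49 + 110 \left(\frac{81 + 0}{-16}\right)^{2}\right)} = \frac{1}{-22864 + \left(49 + 110 \left(\left(- \frac{1}{16}\right) 81\right)^{2}\right)} = \frac{1}{-22864 + \left(49 + 110 \left(- \frac{81}{16}\right)^{2}\right)} = \frac{1}{-22864 + \left(49 + 110 \cdot \frac{6561}{256}\right)} = \frac{1}{-22864 + \left(49 + \frac{360855}{128}\right)} = \frac{1}{-22864 + \frac{367127}{128}} = \frac{1}{- \frac{2559465}{128}} = - \frac{128}{2559465}$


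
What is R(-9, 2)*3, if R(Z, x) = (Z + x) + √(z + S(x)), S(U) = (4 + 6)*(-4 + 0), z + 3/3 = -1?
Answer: -21 + 3*I*√42 ≈ -21.0 + 19.442*I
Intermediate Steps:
z = -2 (z = -1 - 1 = -2)
S(U) = -40 (S(U) = 10*(-4) = -40)
R(Z, x) = Z + x + I*√42 (R(Z, x) = (Z + x) + √(-2 - 40) = (Z + x) + √(-42) = (Z + x) + I*√42 = Z + x + I*√42)
R(-9, 2)*3 = (-9 + 2 + I*√42)*3 = (-7 + I*√42)*3 = -21 + 3*I*√42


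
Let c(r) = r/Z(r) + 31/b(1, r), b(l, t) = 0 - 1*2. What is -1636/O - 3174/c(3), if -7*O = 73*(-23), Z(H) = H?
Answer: 10326184/48691 ≈ 212.08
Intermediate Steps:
b(l, t) = -2 (b(l, t) = 0 - 2 = -2)
c(r) = -29/2 (c(r) = r/r + 31/(-2) = 1 + 31*(-1/2) = 1 - 31/2 = -29/2)
O = 1679/7 (O = -73*(-23)/7 = -1/7*(-1679) = 1679/7 ≈ 239.86)
-1636/O - 3174/c(3) = -1636/1679/7 - 3174/(-29/2) = -1636*7/1679 - 3174*(-2/29) = -11452/1679 + 6348/29 = 10326184/48691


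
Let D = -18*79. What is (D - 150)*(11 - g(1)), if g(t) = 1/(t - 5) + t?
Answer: -16113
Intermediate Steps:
D = -1422
g(t) = t + 1/(-5 + t) (g(t) = 1/(-5 + t) + t = t + 1/(-5 + t))
(D - 150)*(11 - g(1)) = (-1422 - 150)*(11 - (1 + 1² - 5*1)/(-5 + 1)) = -1572*(11 - (1 + 1 - 5)/(-4)) = -1572*(11 - (-1)*(-3)/4) = -1572*(11 - 1*¾) = -1572*(11 - ¾) = -1572*41/4 = -16113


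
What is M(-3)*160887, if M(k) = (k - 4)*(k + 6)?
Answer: -3378627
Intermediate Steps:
M(k) = (-4 + k)*(6 + k)
M(-3)*160887 = (-24 + (-3)**2 + 2*(-3))*160887 = (-24 + 9 - 6)*160887 = -21*160887 = -3378627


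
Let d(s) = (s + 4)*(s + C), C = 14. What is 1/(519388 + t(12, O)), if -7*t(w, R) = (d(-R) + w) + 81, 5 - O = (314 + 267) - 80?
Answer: 7/3380623 ≈ 2.0706e-6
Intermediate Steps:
O = -496 (O = 5 - ((314 + 267) - 80) = 5 - (581 - 80) = 5 - 1*501 = 5 - 501 = -496)
d(s) = (4 + s)*(14 + s) (d(s) = (s + 4)*(s + 14) = (4 + s)*(14 + s))
t(w, R) = -137/7 - w/7 - R**2/7 + 18*R/7 (t(w, R) = -(((56 + (-R)**2 + 18*(-R)) + w) + 81)/7 = -(((56 + R**2 - 18*R) + w) + 81)/7 = -((56 + w + R**2 - 18*R) + 81)/7 = -(137 + w + R**2 - 18*R)/7 = -137/7 - w/7 - R**2/7 + 18*R/7)
1/(519388 + t(12, O)) = 1/(519388 + (-137/7 - 1/7*12 - 1/7*(-496)**2 + (18/7)*(-496))) = 1/(519388 + (-137/7 - 12/7 - 1/7*246016 - 8928/7)) = 1/(519388 + (-137/7 - 12/7 - 246016/7 - 8928/7)) = 1/(519388 - 255093/7) = 1/(3380623/7) = 7/3380623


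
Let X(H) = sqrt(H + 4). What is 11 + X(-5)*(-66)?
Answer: 11 - 66*I ≈ 11.0 - 66.0*I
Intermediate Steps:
X(H) = sqrt(4 + H)
11 + X(-5)*(-66) = 11 + sqrt(4 - 5)*(-66) = 11 + sqrt(-1)*(-66) = 11 + I*(-66) = 11 - 66*I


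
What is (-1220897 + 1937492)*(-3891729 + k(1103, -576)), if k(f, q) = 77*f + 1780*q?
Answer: -3462642934410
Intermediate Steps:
(-1220897 + 1937492)*(-3891729 + k(1103, -576)) = (-1220897 + 1937492)*(-3891729 + (77*1103 + 1780*(-576))) = 716595*(-3891729 + (84931 - 1025280)) = 716595*(-3891729 - 940349) = 716595*(-4832078) = -3462642934410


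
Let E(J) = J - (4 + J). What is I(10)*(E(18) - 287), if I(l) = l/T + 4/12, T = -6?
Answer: 388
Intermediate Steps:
I(l) = ⅓ - l/6 (I(l) = l/(-6) + 4/12 = l*(-⅙) + 4*(1/12) = -l/6 + ⅓ = ⅓ - l/6)
E(J) = -4 (E(J) = J + (-4 - J) = -4)
I(10)*(E(18) - 287) = (⅓ - ⅙*10)*(-4 - 287) = (⅓ - 5/3)*(-291) = -4/3*(-291) = 388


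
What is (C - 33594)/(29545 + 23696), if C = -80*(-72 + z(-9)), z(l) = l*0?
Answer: -9278/17747 ≈ -0.52279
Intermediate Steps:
z(l) = 0
C = 5760 (C = -80*(-72 + 0) = -80*(-72) = 5760)
(C - 33594)/(29545 + 23696) = (5760 - 33594)/(29545 + 23696) = -27834/53241 = -27834*1/53241 = -9278/17747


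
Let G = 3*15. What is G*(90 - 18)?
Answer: 3240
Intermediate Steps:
G = 45
G*(90 - 18) = 45*(90 - 18) = 45*72 = 3240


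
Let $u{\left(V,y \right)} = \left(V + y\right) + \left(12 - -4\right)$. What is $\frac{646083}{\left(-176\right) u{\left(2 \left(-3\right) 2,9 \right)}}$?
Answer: $- \frac{646083}{2288} \approx -282.38$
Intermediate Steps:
$u{\left(V,y \right)} = 16 + V + y$ ($u{\left(V,y \right)} = \left(V + y\right) + \left(12 + 4\right) = \left(V + y\right) + 16 = 16 + V + y$)
$\frac{646083}{\left(-176\right) u{\left(2 \left(-3\right) 2,9 \right)}} = \frac{646083}{\left(-176\right) \left(16 + 2 \left(-3\right) 2 + 9\right)} = \frac{646083}{\left(-176\right) \left(16 - 12 + 9\right)} = \frac{646083}{\left(-176\right) 13} = \frac{646083}{-2288} = 646083 \left(- \frac{1}{2288}\right) = - \frac{646083}{2288}$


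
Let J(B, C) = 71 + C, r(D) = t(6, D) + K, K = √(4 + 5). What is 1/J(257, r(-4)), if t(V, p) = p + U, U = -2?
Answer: 1/68 ≈ 0.014706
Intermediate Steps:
K = 3 (K = √9 = 3)
t(V, p) = -2 + p (t(V, p) = p - 2 = -2 + p)
r(D) = 1 + D (r(D) = (-2 + D) + 3 = 1 + D)
1/J(257, r(-4)) = 1/(71 + (1 - 4)) = 1/(71 - 3) = 1/68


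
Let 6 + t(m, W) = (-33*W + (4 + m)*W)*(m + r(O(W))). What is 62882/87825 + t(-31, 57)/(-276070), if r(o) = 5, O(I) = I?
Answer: 955096169/2424584775 ≈ 0.39392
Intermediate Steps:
t(m, W) = -6 + (5 + m)*(-33*W + W*(4 + m)) (t(m, W) = -6 + (-33*W + (4 + m)*W)*(m + 5) = -6 + (-33*W + W*(4 + m))*(5 + m) = -6 + (5 + m)*(-33*W + W*(4 + m)))
62882/87825 + t(-31, 57)/(-276070) = 62882/87825 + (-6 - 145*57 + 57*(-31)**2 - 24*57*(-31))/(-276070) = 62882*(1/87825) + (-6 - 8265 + 57*961 + 42408)*(-1/276070) = 62882/87825 + (-6 - 8265 + 54777 + 42408)*(-1/276070) = 62882/87825 + 88914*(-1/276070) = 62882/87825 - 44457/138035 = 955096169/2424584775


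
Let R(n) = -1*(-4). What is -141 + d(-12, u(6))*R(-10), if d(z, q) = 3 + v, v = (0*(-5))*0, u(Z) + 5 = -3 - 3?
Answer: -129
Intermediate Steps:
u(Z) = -11 (u(Z) = -5 + (-3 - 3) = -5 - 6 = -11)
R(n) = 4
v = 0 (v = 0*0 = 0)
d(z, q) = 3 (d(z, q) = 3 + 0 = 3)
-141 + d(-12, u(6))*R(-10) = -141 + 3*4 = -141 + 12 = -129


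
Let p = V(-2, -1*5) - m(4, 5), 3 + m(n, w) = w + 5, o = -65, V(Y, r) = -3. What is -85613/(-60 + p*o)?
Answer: -85613/590 ≈ -145.11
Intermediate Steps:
m(n, w) = 2 + w (m(n, w) = -3 + (w + 5) = -3 + (5 + w) = 2 + w)
p = -10 (p = -3 - (2 + 5) = -3 - 1*7 = -3 - 7 = -10)
-85613/(-60 + p*o) = -85613/(-60 - 10*(-65)) = -85613/(-60 + 650) = -85613/590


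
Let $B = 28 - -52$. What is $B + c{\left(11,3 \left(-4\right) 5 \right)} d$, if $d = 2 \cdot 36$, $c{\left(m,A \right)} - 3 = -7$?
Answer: $-208$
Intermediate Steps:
$c{\left(m,A \right)} = -4$ ($c{\left(m,A \right)} = 3 - 7 = -4$)
$B = 80$ ($B = 28 + 52 = 80$)
$d = 72$
$B + c{\left(11,3 \left(-4\right) 5 \right)} d = 80 - 288 = -208$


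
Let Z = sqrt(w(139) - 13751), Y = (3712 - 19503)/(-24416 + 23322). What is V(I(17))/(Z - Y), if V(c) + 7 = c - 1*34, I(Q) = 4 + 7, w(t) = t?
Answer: 518260620/16540687313 + 71810160*I*sqrt(3403)/16540687313 ≈ 0.031332 + 0.25326*I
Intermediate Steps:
I(Q) = 11
Y = 15791/1094 (Y = -15791/(-1094) = -15791*(-1/1094) = 15791/1094 ≈ 14.434)
Z = 2*I*sqrt(3403) (Z = sqrt(139 - 13751) = sqrt(-13612) = 2*I*sqrt(3403) ≈ 116.67*I)
V(c) = -41 + c (V(c) = -7 + (c - 1*34) = -7 + (c - 34) = -7 + (-34 + c) = -41 + c)
V(I(17))/(Z - Y) = (-41 + 11)/(2*I*sqrt(3403) - 1*15791/1094) = -30/(2*I*sqrt(3403) - 15791/1094) = -30/(-15791/1094 + 2*I*sqrt(3403))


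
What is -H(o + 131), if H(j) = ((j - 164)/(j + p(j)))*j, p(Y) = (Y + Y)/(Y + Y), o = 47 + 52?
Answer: -460/7 ≈ -65.714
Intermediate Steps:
o = 99
p(Y) = 1 (p(Y) = (2*Y)/((2*Y)) = (2*Y)*(1/(2*Y)) = 1)
H(j) = j*(-164 + j)/(1 + j) (H(j) = ((j - 164)/(j + 1))*j = ((-164 + j)/(1 + j))*j = j*(-164 + j)/(1 + j))
-H(o + 131) = -(99 + 131)*(-164 + (99 + 131))/(1 + (99 + 131)) = -230*(-164 + 230)/(1 + 230) = -230*66/231 = -1*460/7 = -460/7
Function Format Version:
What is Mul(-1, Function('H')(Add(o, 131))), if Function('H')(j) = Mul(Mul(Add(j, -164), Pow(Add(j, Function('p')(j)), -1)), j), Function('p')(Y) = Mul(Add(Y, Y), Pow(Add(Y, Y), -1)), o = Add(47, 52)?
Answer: Rational(-460, 7) ≈ -65.714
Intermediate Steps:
o = 99
Function('p')(Y) = 1 (Function('p')(Y) = Mul(Mul(2, Y), Pow(Mul(2, Y), -1)) = Mul(Mul(2, Y), Mul(Rational(1, 2), Pow(Y, -1))) = 1)
Function('H')(j) = Mul(j, Pow(Add(1, j), -1), Add(-164, j)) (Function('H')(j) = Mul(Mul(Add(j, -164), Pow(Add(j, 1), -1)), j) = Mul(Mul(Add(-164, j), Pow(Add(1, j), -1)), j) = Mul(Mul(Pow(Add(1, j), -1), Add(-164, j)), j) = Mul(j, Pow(Add(1, j), -1), Add(-164, j)))
Mul(-1, Function('H')(Add(o, 131))) = Mul(-1, Mul(Add(99, 131), Pow(Add(1, Add(99, 131)), -1), Add(-164, Add(99, 131)))) = Mul(-1, Mul(230, Pow(Add(1, 230), -1), Add(-164, 230))) = Mul(-1, Mul(230, Pow(231, -1), 66)) = Mul(-1, Mul(230, Rational(1, 231), 66)) = Mul(-1, Rational(460, 7)) = Rational(-460, 7)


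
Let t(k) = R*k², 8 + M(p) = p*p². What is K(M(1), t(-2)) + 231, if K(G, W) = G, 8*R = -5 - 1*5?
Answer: 224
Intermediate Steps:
R = -5/4 (R = (-5 - 1*5)/8 = (-5 - 5)/8 = (⅛)*(-10) = -5/4 ≈ -1.2500)
M(p) = -8 + p³ (M(p) = -8 + p*p² = -8 + p³)
t(k) = -5*k²/4
K(M(1), t(-2)) + 231 = (-8 + 1³) + 231 = (-8 + 1) + 231 = -7 + 231 = 224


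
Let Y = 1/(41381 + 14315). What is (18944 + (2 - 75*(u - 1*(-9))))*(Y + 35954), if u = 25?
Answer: 8208222844515/13924 ≈ 5.8950e+8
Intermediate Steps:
Y = 1/55696 ≈ 1.7955e-5
(18944 + (2 - 75*(u - 1*(-9))))*(Y + 35954) = (18944 + (2 - 75*(25 - 1*(-9))))*(1/55696 + 35954) = (18944 + (2 - 75*(25 + 9)))*(2002493985/55696) = (18944 + (2 - 75*34))*(2002493985/55696) = (18944 + (2 - 2550))*(2002493985/55696) = (18944 - 2548)*(2002493985/55696) = 16396*(2002493985/55696) = 8208222844515/13924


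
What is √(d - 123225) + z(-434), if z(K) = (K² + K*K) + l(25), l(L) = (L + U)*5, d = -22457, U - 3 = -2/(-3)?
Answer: 1130566/3 + I*√145682 ≈ 3.7686e+5 + 381.68*I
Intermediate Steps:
U = 11/3 (U = 3 - 2/(-3) = 3 - 2*(-⅓) = 3 + ⅔ = 11/3 ≈ 3.6667)
l(L) = 55/3 + 5*L (l(L) = (L + 11/3)*5 = (11/3 + L)*5 = 55/3 + 5*L)
z(K) = 430/3 + 2*K² (z(K) = (K² + K*K) + (55/3 + 5*25) = (K² + K²) + (55/3 + 125) = 2*K² + 430/3 = 430/3 + 2*K²)
√(d - 123225) + z(-434) = √(-22457 - 123225) + (430/3 + 2*(-434)²) = √(-145682) + (430/3 + 2*188356) = I*√145682 + (430/3 + 376712) = I*√145682 + 1130566/3 = 1130566/3 + I*√145682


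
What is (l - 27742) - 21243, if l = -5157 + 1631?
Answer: -52511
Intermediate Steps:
l = -3526
(l - 27742) - 21243 = (-3526 - 27742) - 21243 = -31268 - 21243 = -52511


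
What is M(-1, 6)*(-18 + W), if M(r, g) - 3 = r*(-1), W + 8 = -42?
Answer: -272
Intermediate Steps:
W = -50 (W = -8 - 42 = -50)
M(r, g) = 3 - r (M(r, g) = 3 + r*(-1) = 3 - r)
M(-1, 6)*(-18 + W) = (3 - 1*(-1))*(-18 - 50) = (3 + 1)*(-68) = 4*(-68) = -272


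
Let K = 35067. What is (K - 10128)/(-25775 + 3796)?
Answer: -24939/21979 ≈ -1.1347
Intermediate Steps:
(K - 10128)/(-25775 + 3796) = (35067 - 10128)/(-25775 + 3796) = 24939/(-21979) = 24939*(-1/21979) = -24939/21979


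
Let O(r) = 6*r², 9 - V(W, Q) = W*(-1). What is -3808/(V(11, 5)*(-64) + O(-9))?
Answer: 1904/397 ≈ 4.7960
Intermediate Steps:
V(W, Q) = 9 + W (V(W, Q) = 9 - W*(-1) = 9 - (-1)*W = 9 + W)
-3808/(V(11, 5)*(-64) + O(-9)) = -3808/((9 + 11)*(-64) + 6*(-9)²) = -3808/(20*(-64) + 6*81) = -3808/(-1280 + 486) = -3808/(-794) = -3808*(-1/794) = 1904/397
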